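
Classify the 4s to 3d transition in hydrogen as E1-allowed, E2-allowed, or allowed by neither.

E2

Δl = 2 − 0 = +2; l_i + l_f = 2.
E1 (Δl = ±1): not satisfied.
E2 (Δl = 0,±2, l_i+l_f ≥ 2): satisfied.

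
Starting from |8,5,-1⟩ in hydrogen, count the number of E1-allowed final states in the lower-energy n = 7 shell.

E1 requires Δl = ±1, so l_f ∈ {4, 6}; with 0 ≤ l_f ≤ n_f−1 = 6, the allowed l_f values are {4, 6}.
For l_f = 4: m_f ∈ {m_i−1, m_i, m_i+1} ∩ [−4, 4] = {-2, -1, 0} → 3 states.
For l_f = 6: m_f ∈ {m_i−1, m_i, m_i+1} ∩ [−6, 6] = {-2, -1, 0} → 3 states.
Total: 6.

6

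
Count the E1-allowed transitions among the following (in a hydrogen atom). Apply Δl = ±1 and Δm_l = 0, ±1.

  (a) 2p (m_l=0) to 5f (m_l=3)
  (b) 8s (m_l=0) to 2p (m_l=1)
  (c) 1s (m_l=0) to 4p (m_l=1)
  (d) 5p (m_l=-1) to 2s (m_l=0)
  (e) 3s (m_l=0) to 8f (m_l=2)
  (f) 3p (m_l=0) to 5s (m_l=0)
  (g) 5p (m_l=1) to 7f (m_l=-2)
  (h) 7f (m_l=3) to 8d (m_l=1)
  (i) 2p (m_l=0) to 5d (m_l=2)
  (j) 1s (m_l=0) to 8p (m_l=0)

5

(a) forbidden — Δl = +2 (E1 requires Δl = ±1); Δm_l = +3 (E1 requires Δm_l = 0, ±1)
(b) allowed
(c) allowed
(d) allowed
(e) forbidden — Δl = +3 (E1 requires Δl = ±1); Δm_l = +2 (E1 requires Δm_l = 0, ±1)
(f) allowed
(g) forbidden — Δl = +2 (E1 requires Δl = ±1); Δm_l = -3 (E1 requires Δm_l = 0, ±1)
(h) forbidden — Δm_l = -2 (E1 requires Δm_l = 0, ±1)
(i) forbidden — Δm_l = +2 (E1 requires Δm_l = 0, ±1)
(j) allowed
Total allowed: 5 of 10.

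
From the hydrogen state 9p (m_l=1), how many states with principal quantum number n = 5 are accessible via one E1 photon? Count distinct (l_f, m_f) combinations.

E1 requires Δl = ±1, so l_f ∈ {0, 2}; with 0 ≤ l_f ≤ n_f−1 = 4, the allowed l_f values are {0, 2}.
For l_f = 0: m_f ∈ {m_i−1, m_i, m_i+1} ∩ [−0, 0] = {0} → 1 state.
For l_f = 2: m_f ∈ {m_i−1, m_i, m_i+1} ∩ [−2, 2] = {0, 1, 2} → 3 states.
Total: 4.

4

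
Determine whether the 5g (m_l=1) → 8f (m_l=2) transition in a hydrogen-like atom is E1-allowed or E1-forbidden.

Δl = 3 − 4 = -1; the E1 rule Δl = ±1 is ✓.
m_l: 1 → 2 (Δm_l = +1). |Δm_l| ≤ 1 ✓.
All E1 selection rules are satisfied.

allowed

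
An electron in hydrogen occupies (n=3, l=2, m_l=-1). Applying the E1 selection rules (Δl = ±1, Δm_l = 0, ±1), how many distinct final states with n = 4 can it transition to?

5

E1 requires Δl = ±1, so l_f ∈ {1, 3}; with 0 ≤ l_f ≤ n_f−1 = 3, the allowed l_f values are {1, 3}.
For l_f = 1: m_f ∈ {m_i−1, m_i, m_i+1} ∩ [−1, 1] = {-1, 0} → 2 states.
For l_f = 3: m_f ∈ {m_i−1, m_i, m_i+1} ∩ [−3, 3] = {-2, -1, 0} → 3 states.
Total: 5.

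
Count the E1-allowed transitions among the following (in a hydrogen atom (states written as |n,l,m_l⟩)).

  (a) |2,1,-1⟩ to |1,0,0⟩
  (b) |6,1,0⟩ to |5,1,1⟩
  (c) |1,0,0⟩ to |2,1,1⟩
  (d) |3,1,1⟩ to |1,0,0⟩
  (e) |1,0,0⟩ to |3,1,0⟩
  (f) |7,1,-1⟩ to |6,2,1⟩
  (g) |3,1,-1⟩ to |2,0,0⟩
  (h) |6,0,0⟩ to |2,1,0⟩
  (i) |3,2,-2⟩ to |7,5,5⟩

6

(a) allowed
(b) forbidden — Δl = +0 (E1 requires Δl = ±1)
(c) allowed
(d) allowed
(e) allowed
(f) forbidden — Δm_l = +2 (E1 requires Δm_l = 0, ±1)
(g) allowed
(h) allowed
(i) forbidden — Δl = +3 (E1 requires Δl = ±1); Δm_l = +7 (E1 requires Δm_l = 0, ±1)
Total allowed: 6 of 9.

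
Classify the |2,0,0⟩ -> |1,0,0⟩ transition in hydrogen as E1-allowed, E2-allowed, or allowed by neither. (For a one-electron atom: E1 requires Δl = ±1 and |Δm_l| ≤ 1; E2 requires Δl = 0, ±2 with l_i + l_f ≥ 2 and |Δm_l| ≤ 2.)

neither

Δl = 0 − 0 = +0; l_i + l_f = 0.
Δm_l = +0.
E1 (Δl = ±1, |Δm_l| ≤ 1): not satisfied.
E2 (Δl = 0,±2, l_i+l_f ≥ 2, |Δm_l| ≤ 2): not satisfied.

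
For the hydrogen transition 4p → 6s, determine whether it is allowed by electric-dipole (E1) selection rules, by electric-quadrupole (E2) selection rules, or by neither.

E1

Δl = 0 − 1 = -1; l_i + l_f = 1.
E1 (Δl = ±1): satisfied.
E2 (Δl = 0,±2, l_i+l_f ≥ 2): not satisfied.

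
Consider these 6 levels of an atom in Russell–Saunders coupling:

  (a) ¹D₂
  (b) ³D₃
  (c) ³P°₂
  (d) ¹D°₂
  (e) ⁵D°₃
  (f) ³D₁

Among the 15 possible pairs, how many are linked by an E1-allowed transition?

(a)–(b): forbidden (parity, ΔS).
(a)–(c): forbidden (ΔS).
(a)–(d): allowed.
(a)–(e): forbidden (ΔS).
(a)–(f): forbidden (parity, ΔS).
(b)–(c): allowed.
(b)–(d): forbidden (ΔS).
(b)–(e): forbidden (ΔS).
(b)–(f): forbidden (parity, ΔJ).
(c)–(d): forbidden (parity, ΔS).
(c)–(e): forbidden (parity, ΔS).
(c)–(f): allowed.
(d)–(e): forbidden (parity, ΔS).
(d)–(f): forbidden (ΔS).
(e)–(f): forbidden (ΔS, ΔJ).
Allowed pairs: 3 of 15.

3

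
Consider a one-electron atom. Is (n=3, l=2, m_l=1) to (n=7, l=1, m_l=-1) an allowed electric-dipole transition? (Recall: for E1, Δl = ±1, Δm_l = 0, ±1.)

Initial l = 2, final l = 1, so Δl = -1. E1 requires Δl = ±1: ✓.
m_l: 1 → -1 (Δm_l = -2). |Δm_l| ≤ 1 ✗.
The transition is electric-dipole forbidden.

forbidden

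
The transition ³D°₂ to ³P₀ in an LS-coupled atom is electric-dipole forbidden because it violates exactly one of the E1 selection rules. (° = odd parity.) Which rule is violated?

Initial level: S=1, L=2, J=2, parity odd. Final level: S=1, L=1, J=0, parity even.
Parity must change: odd → even — ok.
ΔJ = 0, ±1 (not J=0↔0): J: 2 → 0, ΔJ = -2 — fails.
ΔS = 0: S: 1 → 1 — ok.
ΔL = 0, ±1 (not L=0↔0): L: 2 → 1, ΔL = -1 — ok.

the ΔJ = 0, ±1 rule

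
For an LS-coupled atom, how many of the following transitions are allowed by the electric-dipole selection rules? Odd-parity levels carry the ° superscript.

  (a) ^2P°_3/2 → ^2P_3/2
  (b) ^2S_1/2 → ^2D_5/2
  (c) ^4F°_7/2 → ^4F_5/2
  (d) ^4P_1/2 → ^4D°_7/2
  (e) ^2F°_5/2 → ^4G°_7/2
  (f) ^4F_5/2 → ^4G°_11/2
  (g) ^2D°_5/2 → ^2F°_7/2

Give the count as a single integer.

(a) allowed
(b) forbidden (parity, ΔL, ΔJ fail)
(c) allowed
(d) forbidden (ΔJ fails)
(e) forbidden (parity, ΔS fail)
(f) forbidden (ΔJ fails)
(g) forbidden (parity fails)
Total allowed: 2 of 7.

2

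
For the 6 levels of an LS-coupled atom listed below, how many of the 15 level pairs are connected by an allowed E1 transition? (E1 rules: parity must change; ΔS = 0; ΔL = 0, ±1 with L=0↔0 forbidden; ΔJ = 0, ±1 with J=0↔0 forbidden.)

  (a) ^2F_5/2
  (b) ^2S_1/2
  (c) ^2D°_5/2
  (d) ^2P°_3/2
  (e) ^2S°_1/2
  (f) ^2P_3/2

(a)–(b): forbidden (parity, ΔL, ΔJ).
(a)–(c): allowed.
(a)–(d): forbidden (ΔL).
(a)–(e): forbidden (ΔL, ΔJ).
(a)–(f): forbidden (parity, ΔL).
(b)–(c): forbidden (ΔL, ΔJ).
(b)–(d): allowed.
(b)–(e): forbidden (ΔL).
(b)–(f): forbidden (parity).
(c)–(d): forbidden (parity).
(c)–(e): forbidden (parity, ΔL, ΔJ).
(c)–(f): allowed.
(d)–(e): forbidden (parity).
(d)–(f): allowed.
(e)–(f): allowed.
Allowed pairs: 5 of 15.

5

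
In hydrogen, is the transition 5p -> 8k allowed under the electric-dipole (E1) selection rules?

forbidden

Δl = 7 − 1 = +6; the E1 rule Δl = ±1 is fails.
The transition is electric-dipole forbidden.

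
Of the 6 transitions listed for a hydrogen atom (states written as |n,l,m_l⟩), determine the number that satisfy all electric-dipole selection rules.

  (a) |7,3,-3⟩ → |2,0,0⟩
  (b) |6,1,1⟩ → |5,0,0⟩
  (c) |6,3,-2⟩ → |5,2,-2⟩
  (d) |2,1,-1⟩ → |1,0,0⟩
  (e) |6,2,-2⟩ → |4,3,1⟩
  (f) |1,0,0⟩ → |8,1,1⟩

4

(a) forbidden — Δl = -3 (E1 requires Δl = ±1); Δm_l = +3 (E1 requires Δm_l = 0, ±1)
(b) allowed
(c) allowed
(d) allowed
(e) forbidden — Δm_l = +3 (E1 requires Δm_l = 0, ±1)
(f) allowed
Total allowed: 4 of 6.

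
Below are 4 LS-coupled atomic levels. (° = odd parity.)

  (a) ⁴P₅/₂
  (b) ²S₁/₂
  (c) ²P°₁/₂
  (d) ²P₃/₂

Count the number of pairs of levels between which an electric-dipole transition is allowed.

(a)–(b): forbidden (parity, ΔS, ΔJ).
(a)–(c): forbidden (ΔS, ΔJ).
(a)–(d): forbidden (parity, ΔS).
(b)–(c): allowed.
(b)–(d): forbidden (parity).
(c)–(d): allowed.
Allowed pairs: 2 of 6.

2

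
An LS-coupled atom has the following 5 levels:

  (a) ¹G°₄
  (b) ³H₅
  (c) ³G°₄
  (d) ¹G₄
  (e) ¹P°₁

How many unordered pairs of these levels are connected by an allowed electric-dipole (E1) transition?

2

(a)–(b): forbidden (ΔS).
(a)–(c): forbidden (parity, ΔS).
(a)–(d): allowed.
(a)–(e): forbidden (parity, ΔL, ΔJ).
(b)–(c): allowed.
(b)–(d): forbidden (parity, ΔS).
(b)–(e): forbidden (ΔS, ΔL, ΔJ).
(c)–(d): forbidden (ΔS).
(c)–(e): forbidden (parity, ΔS, ΔL, ΔJ).
(d)–(e): forbidden (ΔL, ΔJ).
Allowed pairs: 2 of 10.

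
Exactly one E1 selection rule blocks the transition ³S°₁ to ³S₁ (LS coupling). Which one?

the L=0 ↔ L=0 exclusion

Parity must change: odd → even — passes.
ΔS = 0: S: 1 → 1 — passes.
ΔL = 0, ±1 (not L=0↔0): L: 0 → 0, ΔL = +0 — fails.
ΔJ = 0, ±1 (not J=0↔0): J: 1 → 1, ΔJ = +0 — passes.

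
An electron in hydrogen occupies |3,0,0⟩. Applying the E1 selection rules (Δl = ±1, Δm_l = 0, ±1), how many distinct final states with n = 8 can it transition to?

3

E1 requires Δl = ±1, so l_f ∈ {-1, 1}; with 0 ≤ l_f ≤ n_f−1 = 7, the allowed l_f values are {1}.
For l_f = 1: m_f ∈ {m_i−1, m_i, m_i+1} ∩ [−1, 1] = {-1, 0, 1} → 3 states.
Total: 3.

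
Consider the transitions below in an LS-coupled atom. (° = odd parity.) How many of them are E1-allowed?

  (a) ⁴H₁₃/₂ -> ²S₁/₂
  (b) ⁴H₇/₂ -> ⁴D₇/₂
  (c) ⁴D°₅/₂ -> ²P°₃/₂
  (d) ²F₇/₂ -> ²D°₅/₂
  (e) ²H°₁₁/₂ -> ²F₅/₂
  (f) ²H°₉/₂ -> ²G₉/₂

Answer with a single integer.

2

(a) forbidden (parity, ΔS, ΔL, ΔJ fail)
(b) forbidden (parity, ΔL fail)
(c) forbidden (parity, ΔS fail)
(d) allowed
(e) forbidden (ΔL, ΔJ fail)
(f) allowed
Total allowed: 2 of 6.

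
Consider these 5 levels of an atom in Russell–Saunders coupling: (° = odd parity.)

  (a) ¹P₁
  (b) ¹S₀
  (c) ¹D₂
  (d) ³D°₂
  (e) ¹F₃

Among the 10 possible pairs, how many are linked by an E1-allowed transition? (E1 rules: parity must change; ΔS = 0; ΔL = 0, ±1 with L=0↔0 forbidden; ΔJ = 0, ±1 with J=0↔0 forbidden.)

0

(a)–(b): forbidden (parity).
(a)–(c): forbidden (parity).
(a)–(d): forbidden (ΔS).
(a)–(e): forbidden (parity, ΔL, ΔJ).
(b)–(c): forbidden (parity, ΔL, ΔJ).
(b)–(d): forbidden (ΔS, ΔL, ΔJ).
(b)–(e): forbidden (parity, ΔL, ΔJ).
(c)–(d): forbidden (ΔS).
(c)–(e): forbidden (parity).
(d)–(e): forbidden (ΔS).
Allowed pairs: 0 of 10.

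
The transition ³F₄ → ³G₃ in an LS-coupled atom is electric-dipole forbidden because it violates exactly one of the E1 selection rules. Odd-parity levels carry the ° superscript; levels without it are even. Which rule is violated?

Initial level: S=1, L=3, J=4, parity even. Final level: S=1, L=4, J=3, parity even.
Parity must change: even → even — violated.
ΔS = 0: S: 1 → 1 — satisfied.
ΔL = 0, ±1 (not L=0↔0): L: 3 → 4, ΔL = +1 — satisfied.
ΔJ = 0, ±1 (not J=0↔0): J: 4 → 3, ΔJ = -1 — satisfied.

parity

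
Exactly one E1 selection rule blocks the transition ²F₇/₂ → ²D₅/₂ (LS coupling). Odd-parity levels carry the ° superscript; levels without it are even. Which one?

parity

Initial level: S=1/2, L=3, J=7/2, parity even. Final level: S=1/2, L=2, J=5/2, parity even.
Parity must change: even → even — fails.
ΔS = 0: S: 1/2 → 1/2 — ok.
ΔL = 0, ±1 (not L=0↔0): L: 3 → 2, ΔL = -1 — ok.
ΔJ = 0, ±1 (not J=0↔0): J: 7/2 → 5/2, ΔJ = -1 — ok.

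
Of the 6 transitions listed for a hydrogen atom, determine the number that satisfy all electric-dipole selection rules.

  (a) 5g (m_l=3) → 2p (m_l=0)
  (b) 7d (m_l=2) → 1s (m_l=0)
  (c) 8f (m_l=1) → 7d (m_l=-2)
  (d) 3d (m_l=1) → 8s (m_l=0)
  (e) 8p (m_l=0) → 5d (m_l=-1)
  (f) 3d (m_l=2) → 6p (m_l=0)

1

(a) forbidden — Δl = -3 (E1 requires Δl = ±1); Δm_l = -3 (E1 requires Δm_l = 0, ±1)
(b) forbidden — Δl = -2 (E1 requires Δl = ±1); Δm_l = -2 (E1 requires Δm_l = 0, ±1)
(c) forbidden — Δm_l = -3 (E1 requires Δm_l = 0, ±1)
(d) forbidden — Δl = -2 (E1 requires Δl = ±1)
(e) allowed
(f) forbidden — Δm_l = -2 (E1 requires Δm_l = 0, ±1)
Total allowed: 1 of 6.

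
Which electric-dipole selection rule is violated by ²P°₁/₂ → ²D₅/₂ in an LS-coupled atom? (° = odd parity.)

Initial level: S=1/2, L=1, J=1/2, parity odd. Final level: S=1/2, L=2, J=5/2, parity even.
Parity must change: odd → even — passes.
ΔS = 0: S: 1/2 → 1/2 — passes.
ΔL = 0, ±1 (not L=0↔0): L: 1 → 2, ΔL = +1 — passes.
ΔJ = 0, ±1 (not J=0↔0): J: 1/2 → 5/2, ΔJ = +2 — fails.

the ΔJ = 0, ±1 rule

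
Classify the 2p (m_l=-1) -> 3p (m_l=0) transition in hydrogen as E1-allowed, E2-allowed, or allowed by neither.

E2

Δl = 1 − 1 = +0; l_i + l_f = 2.
Δm_l = +1.
E1 (Δl = ±1, |Δm_l| ≤ 1): not satisfied.
E2 (Δl = 0,±2, l_i+l_f ≥ 2, |Δm_l| ≤ 2): satisfied.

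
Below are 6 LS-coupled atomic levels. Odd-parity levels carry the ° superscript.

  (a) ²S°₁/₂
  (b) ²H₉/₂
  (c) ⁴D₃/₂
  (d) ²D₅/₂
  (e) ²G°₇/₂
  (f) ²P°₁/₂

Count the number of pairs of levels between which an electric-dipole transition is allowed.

1

(a)–(b): forbidden (ΔL, ΔJ).
(a)–(c): forbidden (ΔS, ΔL).
(a)–(d): forbidden (ΔL, ΔJ).
(a)–(e): forbidden (parity, ΔL, ΔJ).
(a)–(f): forbidden (parity).
(b)–(c): forbidden (parity, ΔS, ΔL, ΔJ).
(b)–(d): forbidden (parity, ΔL, ΔJ).
(b)–(e): allowed.
(b)–(f): forbidden (ΔL, ΔJ).
(c)–(d): forbidden (parity, ΔS).
(c)–(e): forbidden (ΔS, ΔL, ΔJ).
(c)–(f): forbidden (ΔS).
(d)–(e): forbidden (ΔL).
(d)–(f): forbidden (ΔJ).
(e)–(f): forbidden (parity, ΔL, ΔJ).
Allowed pairs: 1 of 15.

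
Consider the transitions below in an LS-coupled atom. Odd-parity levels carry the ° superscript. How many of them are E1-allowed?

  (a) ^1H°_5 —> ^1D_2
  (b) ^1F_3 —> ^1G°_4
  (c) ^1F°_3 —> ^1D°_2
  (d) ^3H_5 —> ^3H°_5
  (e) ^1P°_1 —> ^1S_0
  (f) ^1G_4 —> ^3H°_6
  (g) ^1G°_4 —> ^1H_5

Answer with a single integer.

(a) forbidden (ΔL, ΔJ fail)
(b) allowed
(c) forbidden (parity fails)
(d) allowed
(e) allowed
(f) forbidden (ΔS, ΔJ fail)
(g) allowed
Total allowed: 4 of 7.

4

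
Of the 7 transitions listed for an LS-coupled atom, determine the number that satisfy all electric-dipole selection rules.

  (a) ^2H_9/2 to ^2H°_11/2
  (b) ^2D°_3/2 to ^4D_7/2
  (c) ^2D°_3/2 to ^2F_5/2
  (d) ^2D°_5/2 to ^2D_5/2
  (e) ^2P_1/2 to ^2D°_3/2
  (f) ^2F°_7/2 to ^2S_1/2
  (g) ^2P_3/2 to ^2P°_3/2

(a) allowed
(b) forbidden (ΔS, ΔJ fail)
(c) allowed
(d) allowed
(e) allowed
(f) forbidden (ΔL, ΔJ fail)
(g) allowed
Total allowed: 5 of 7.

5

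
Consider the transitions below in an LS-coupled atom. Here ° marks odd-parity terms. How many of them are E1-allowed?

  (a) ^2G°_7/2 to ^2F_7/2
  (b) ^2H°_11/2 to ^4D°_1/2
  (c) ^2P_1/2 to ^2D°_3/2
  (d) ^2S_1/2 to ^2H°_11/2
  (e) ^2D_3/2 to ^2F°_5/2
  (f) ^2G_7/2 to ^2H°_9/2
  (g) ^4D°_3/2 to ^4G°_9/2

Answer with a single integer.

4

(a) allowed
(b) forbidden (parity, ΔS, ΔL, ΔJ fail)
(c) allowed
(d) forbidden (ΔL, ΔJ fail)
(e) allowed
(f) allowed
(g) forbidden (parity, ΔL, ΔJ fail)
Total allowed: 4 of 7.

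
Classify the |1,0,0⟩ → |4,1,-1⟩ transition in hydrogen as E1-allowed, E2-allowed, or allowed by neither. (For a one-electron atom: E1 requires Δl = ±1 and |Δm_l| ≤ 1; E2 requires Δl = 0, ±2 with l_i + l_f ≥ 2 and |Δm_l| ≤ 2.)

Δl = 1 − 0 = +1; l_i + l_f = 1.
Δm_l = -1.
E1 (Δl = ±1, |Δm_l| ≤ 1): satisfied.
E2 (Δl = 0,±2, l_i+l_f ≥ 2, |Δm_l| ≤ 2): not satisfied.

E1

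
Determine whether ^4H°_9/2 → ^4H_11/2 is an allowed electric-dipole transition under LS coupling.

Reading off the term symbols: S 3/2→3/2, L 5→5, J 9/2→11/2, parity odd→even.
ΔS = 0: S: 3/2 → 3/2 — passes.
ΔJ = 0, ±1 (not J=0↔0): J: 9/2 → 11/2, ΔJ = +1 — passes.
Parity must change: odd → even — passes.
ΔL = 0, ±1 (not L=0↔0): L: 5 → 5, ΔL = +0 — passes.
All four E1 rules are satisfied.

allowed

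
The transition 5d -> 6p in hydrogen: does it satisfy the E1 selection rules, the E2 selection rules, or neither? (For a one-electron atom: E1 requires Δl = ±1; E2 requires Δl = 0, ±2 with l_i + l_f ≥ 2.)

Δl = 1 − 2 = -1; l_i + l_f = 3.
E1 (Δl = ±1): satisfied.
E2 (Δl = 0,±2, l_i+l_f ≥ 2): not satisfied.

E1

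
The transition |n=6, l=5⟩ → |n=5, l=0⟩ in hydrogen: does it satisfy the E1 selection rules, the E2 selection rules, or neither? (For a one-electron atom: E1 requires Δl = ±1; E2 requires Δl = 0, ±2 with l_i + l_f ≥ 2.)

neither

Δl = 0 − 5 = -5; l_i + l_f = 5.
E1 (Δl = ±1): not satisfied.
E2 (Δl = 0,±2, l_i+l_f ≥ 2): not satisfied.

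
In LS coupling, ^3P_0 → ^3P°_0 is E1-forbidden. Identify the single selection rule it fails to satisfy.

Parity must change: even → odd — satisfied.
ΔS = 0: S: 1 → 1 — satisfied.
ΔL = 0, ±1 (not L=0↔0): L: 1 → 1, ΔL = +0 — satisfied.
ΔJ = 0, ±1 (not J=0↔0): J: 0 → 0, ΔJ = +0 — violated.

the J=0 ↔ J=0 exclusion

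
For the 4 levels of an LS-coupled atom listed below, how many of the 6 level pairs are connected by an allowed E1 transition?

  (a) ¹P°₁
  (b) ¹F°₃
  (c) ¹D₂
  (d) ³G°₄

(a)–(b): forbidden (parity, ΔL, ΔJ).
(a)–(c): allowed.
(a)–(d): forbidden (parity, ΔS, ΔL, ΔJ).
(b)–(c): allowed.
(b)–(d): forbidden (parity, ΔS).
(c)–(d): forbidden (ΔS, ΔL, ΔJ).
Allowed pairs: 2 of 6.

2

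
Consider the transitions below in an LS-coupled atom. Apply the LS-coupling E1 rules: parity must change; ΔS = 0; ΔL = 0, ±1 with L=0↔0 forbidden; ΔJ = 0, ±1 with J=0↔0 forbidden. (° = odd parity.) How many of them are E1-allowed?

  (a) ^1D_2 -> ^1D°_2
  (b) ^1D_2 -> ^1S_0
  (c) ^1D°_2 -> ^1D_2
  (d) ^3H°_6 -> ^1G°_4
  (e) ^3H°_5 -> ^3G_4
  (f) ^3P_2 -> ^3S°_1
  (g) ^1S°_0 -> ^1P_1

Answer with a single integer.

(a) allowed
(b) forbidden (parity, ΔL, ΔJ fail)
(c) allowed
(d) forbidden (parity, ΔS, ΔJ fail)
(e) allowed
(f) allowed
(g) allowed
Total allowed: 5 of 7.

5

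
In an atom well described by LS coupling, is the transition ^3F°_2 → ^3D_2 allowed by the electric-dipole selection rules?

allowed

Reading off the term symbols: S 1→1, L 3→2, J 2→2, parity odd→even.
ΔL = 0, ±1 (not L=0↔0): L: 3 → 2, ΔL = -1 — ok.
ΔS = 0: S: 1 → 1 — ok.
ΔJ = 0, ±1 (not J=0↔0): J: 2 → 2, ΔJ = +0 — ok.
Parity must change: odd → even — ok.
All four E1 rules are satisfied.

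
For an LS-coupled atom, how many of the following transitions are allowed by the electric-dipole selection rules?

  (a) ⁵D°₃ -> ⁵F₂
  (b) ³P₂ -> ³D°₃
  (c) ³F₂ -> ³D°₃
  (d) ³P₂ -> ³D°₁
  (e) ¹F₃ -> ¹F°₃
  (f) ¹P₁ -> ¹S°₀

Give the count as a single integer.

6

(a) allowed
(b) allowed
(c) allowed
(d) allowed
(e) allowed
(f) allowed
Total allowed: 6 of 6.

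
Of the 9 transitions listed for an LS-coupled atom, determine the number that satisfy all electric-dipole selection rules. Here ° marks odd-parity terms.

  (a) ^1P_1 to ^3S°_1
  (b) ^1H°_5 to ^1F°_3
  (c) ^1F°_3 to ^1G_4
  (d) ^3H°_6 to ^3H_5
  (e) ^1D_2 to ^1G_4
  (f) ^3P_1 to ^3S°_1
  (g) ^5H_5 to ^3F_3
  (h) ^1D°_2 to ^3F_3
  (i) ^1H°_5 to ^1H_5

4

(a) forbidden (ΔS fails)
(b) forbidden (parity, ΔL, ΔJ fail)
(c) allowed
(d) allowed
(e) forbidden (parity, ΔL, ΔJ fail)
(f) allowed
(g) forbidden (parity, ΔS, ΔL, ΔJ fail)
(h) forbidden (ΔS fails)
(i) allowed
Total allowed: 4 of 9.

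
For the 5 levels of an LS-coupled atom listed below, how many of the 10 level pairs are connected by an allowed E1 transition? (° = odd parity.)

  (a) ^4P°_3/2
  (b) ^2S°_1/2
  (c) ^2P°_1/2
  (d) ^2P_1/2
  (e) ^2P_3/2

(a)–(b): forbidden (parity, ΔS).
(a)–(c): forbidden (parity, ΔS).
(a)–(d): forbidden (ΔS).
(a)–(e): forbidden (ΔS).
(b)–(c): forbidden (parity).
(b)–(d): allowed.
(b)–(e): allowed.
(c)–(d): allowed.
(c)–(e): allowed.
(d)–(e): forbidden (parity).
Allowed pairs: 4 of 10.

4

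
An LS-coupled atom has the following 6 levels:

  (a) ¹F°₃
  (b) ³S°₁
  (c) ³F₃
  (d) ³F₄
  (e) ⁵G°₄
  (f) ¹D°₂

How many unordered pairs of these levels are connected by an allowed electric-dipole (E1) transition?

(a)–(b): forbidden (parity, ΔS, ΔL, ΔJ).
(a)–(c): forbidden (ΔS).
(a)–(d): forbidden (ΔS).
(a)–(e): forbidden (parity, ΔS).
(a)–(f): forbidden (parity).
(b)–(c): forbidden (ΔL, ΔJ).
(b)–(d): forbidden (ΔL, ΔJ).
(b)–(e): forbidden (parity, ΔS, ΔL, ΔJ).
(b)–(f): forbidden (parity, ΔS, ΔL).
(c)–(d): forbidden (parity).
(c)–(e): forbidden (ΔS).
(c)–(f): forbidden (ΔS).
(d)–(e): forbidden (ΔS).
(d)–(f): forbidden (ΔS, ΔJ).
(e)–(f): forbidden (parity, ΔS, ΔL, ΔJ).
Allowed pairs: 0 of 15.

0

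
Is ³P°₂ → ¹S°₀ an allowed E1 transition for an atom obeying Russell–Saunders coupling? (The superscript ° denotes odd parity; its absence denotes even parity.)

Reading off the term symbols: S 1→0, L 1→0, J 2→0, parity odd→odd.
Parity must change: odd → odd — fails.
ΔS = 0: S: 1 → 0 — fails.
ΔL = 0, ±1 (not L=0↔0): L: 1 → 0, ΔL = -1 — passes.
ΔJ = 0, ±1 (not J=0↔0): J: 2 → 0, ΔJ = -2 — fails.
Rule(s) violated: parity, ΔS, ΔJ.

forbidden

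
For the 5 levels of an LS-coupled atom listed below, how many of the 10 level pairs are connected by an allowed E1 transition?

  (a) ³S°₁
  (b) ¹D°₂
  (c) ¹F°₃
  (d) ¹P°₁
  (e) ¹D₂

3

(a)–(b): forbidden (parity, ΔS, ΔL).
(a)–(c): forbidden (parity, ΔS, ΔL, ΔJ).
(a)–(d): forbidden (parity, ΔS).
(a)–(e): forbidden (ΔS, ΔL).
(b)–(c): forbidden (parity).
(b)–(d): forbidden (parity).
(b)–(e): allowed.
(c)–(d): forbidden (parity, ΔL, ΔJ).
(c)–(e): allowed.
(d)–(e): allowed.
Allowed pairs: 3 of 10.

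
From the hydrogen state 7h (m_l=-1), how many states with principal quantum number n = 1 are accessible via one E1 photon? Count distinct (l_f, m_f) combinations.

E1 requires l_f ∈ {4, 6}, but neither lies in [0, 0], so no final state is reachable.
Total: 0.

0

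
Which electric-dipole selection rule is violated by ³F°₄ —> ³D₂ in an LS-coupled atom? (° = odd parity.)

the ΔJ = 0, ±1 rule

Parity must change: odd → even — passes.
ΔS = 0: S: 1 → 1 — passes.
ΔL = 0, ±1 (not L=0↔0): L: 3 → 2, ΔL = -1 — passes.
ΔJ = 0, ±1 (not J=0↔0): J: 4 → 2, ΔJ = -2 — fails.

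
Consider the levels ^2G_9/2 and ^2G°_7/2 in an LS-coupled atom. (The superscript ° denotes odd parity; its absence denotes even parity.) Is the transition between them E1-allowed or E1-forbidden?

Reading off the term symbols: S 1/2→1/2, L 4→4, J 9/2→7/2, parity even→odd.
Parity must change: even → odd — ok.
ΔS = 0: S: 1/2 → 1/2 — ok.
ΔL = 0, ±1 (not L=0↔0): L: 4 → 4, ΔL = +0 — ok.
ΔJ = 0, ±1 (not J=0↔0): J: 9/2 → 7/2, ΔJ = -1 — ok.
All four E1 rules are satisfied.

allowed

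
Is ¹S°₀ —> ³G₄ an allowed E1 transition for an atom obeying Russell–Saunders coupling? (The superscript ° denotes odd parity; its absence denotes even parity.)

Reading off the term symbols: S 0→1, L 0→4, J 0→4, parity odd→even.
ΔJ = 0, ±1 (not J=0↔0): J: 0 → 4, ΔJ = +4 — fails.
Parity must change: odd → even — passes.
ΔS = 0: S: 0 → 1 — fails.
ΔL = 0, ±1 (not L=0↔0): L: 0 → 4, ΔL = +4 — fails.
Rule(s) violated: ΔS, ΔL, ΔJ.

forbidden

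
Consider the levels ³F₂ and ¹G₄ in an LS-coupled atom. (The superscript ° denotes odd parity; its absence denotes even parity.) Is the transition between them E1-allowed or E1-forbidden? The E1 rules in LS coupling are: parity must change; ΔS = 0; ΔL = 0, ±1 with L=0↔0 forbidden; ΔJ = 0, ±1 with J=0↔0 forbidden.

forbidden

Parity must change: even → even — ✗.
ΔS = 0: S: 1 → 0 — ✗.
ΔL = 0, ±1 (not L=0↔0): L: 3 → 4, ΔL = +1 — ✓.
ΔJ = 0, ±1 (not J=0↔0): J: 2 → 4, ΔJ = +2 — ✗.
Rule(s) violated: parity, ΔS, ΔJ.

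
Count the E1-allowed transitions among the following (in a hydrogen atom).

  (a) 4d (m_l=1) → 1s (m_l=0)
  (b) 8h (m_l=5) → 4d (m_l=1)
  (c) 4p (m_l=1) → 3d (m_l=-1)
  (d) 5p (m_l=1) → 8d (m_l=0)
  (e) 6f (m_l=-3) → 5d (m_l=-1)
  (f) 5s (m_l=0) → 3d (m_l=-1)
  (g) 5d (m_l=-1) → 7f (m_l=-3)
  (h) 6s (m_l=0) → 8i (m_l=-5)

1

(a) forbidden — Δl = -2 (E1 requires Δl = ±1)
(b) forbidden — Δl = -3 (E1 requires Δl = ±1); Δm_l = -4 (E1 requires Δm_l = 0, ±1)
(c) forbidden — Δm_l = -2 (E1 requires Δm_l = 0, ±1)
(d) allowed
(e) forbidden — Δm_l = +2 (E1 requires Δm_l = 0, ±1)
(f) forbidden — Δl = +2 (E1 requires Δl = ±1)
(g) forbidden — Δm_l = -2 (E1 requires Δm_l = 0, ±1)
(h) forbidden — Δl = +6 (E1 requires Δl = ±1); Δm_l = -5 (E1 requires Δm_l = 0, ±1)
Total allowed: 1 of 8.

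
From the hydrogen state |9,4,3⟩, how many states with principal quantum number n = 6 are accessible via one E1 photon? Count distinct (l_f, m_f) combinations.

5

E1 requires Δl = ±1, so l_f ∈ {3, 5}; with 0 ≤ l_f ≤ n_f−1 = 5, the allowed l_f values are {3, 5}.
For l_f = 3: m_f ∈ {m_i−1, m_i, m_i+1} ∩ [−3, 3] = {2, 3} → 2 states.
For l_f = 5: m_f ∈ {m_i−1, m_i, m_i+1} ∩ [−5, 5] = {2, 3, 4} → 3 states.
Total: 5.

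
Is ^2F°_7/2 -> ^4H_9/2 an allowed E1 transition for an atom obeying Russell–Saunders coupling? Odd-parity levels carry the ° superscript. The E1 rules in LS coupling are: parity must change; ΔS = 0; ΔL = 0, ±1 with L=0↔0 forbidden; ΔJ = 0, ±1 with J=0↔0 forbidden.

forbidden

Parity must change: odd → even — passes.
ΔS = 0: S: 1/2 → 3/2 — fails.
ΔL = 0, ±1 (not L=0↔0): L: 3 → 5, ΔL = +2 — fails.
ΔJ = 0, ±1 (not J=0↔0): J: 7/2 → 9/2, ΔJ = +1 — passes.
Rule(s) violated: ΔS, ΔL.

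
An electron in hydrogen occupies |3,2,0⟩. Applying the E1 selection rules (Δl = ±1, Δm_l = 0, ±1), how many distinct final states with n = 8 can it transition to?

6

E1 requires Δl = ±1, so l_f ∈ {1, 3}; with 0 ≤ l_f ≤ n_f−1 = 7, the allowed l_f values are {1, 3}.
For l_f = 1: m_f ∈ {m_i−1, m_i, m_i+1} ∩ [−1, 1] = {-1, 0, 1} → 3 states.
For l_f = 3: m_f ∈ {m_i−1, m_i, m_i+1} ∩ [−3, 3] = {-1, 0, 1} → 3 states.
Total: 6.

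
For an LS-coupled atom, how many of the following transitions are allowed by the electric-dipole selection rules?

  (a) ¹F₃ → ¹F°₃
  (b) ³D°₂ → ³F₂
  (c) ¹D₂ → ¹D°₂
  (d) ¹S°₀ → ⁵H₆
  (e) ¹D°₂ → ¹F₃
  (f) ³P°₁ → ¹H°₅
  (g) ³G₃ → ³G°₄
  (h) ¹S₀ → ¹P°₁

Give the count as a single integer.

6

(a) allowed
(b) allowed
(c) allowed
(d) forbidden (ΔS, ΔL, ΔJ fail)
(e) allowed
(f) forbidden (parity, ΔS, ΔL, ΔJ fail)
(g) allowed
(h) allowed
Total allowed: 6 of 8.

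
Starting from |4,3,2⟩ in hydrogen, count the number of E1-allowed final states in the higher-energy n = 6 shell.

E1 requires Δl = ±1, so l_f ∈ {2, 4}; with 0 ≤ l_f ≤ n_f−1 = 5, the allowed l_f values are {2, 4}.
For l_f = 2: m_f ∈ {m_i−1, m_i, m_i+1} ∩ [−2, 2] = {1, 2} → 2 states.
For l_f = 4: m_f ∈ {m_i−1, m_i, m_i+1} ∩ [−4, 4] = {1, 2, 3} → 3 states.
Total: 5.

5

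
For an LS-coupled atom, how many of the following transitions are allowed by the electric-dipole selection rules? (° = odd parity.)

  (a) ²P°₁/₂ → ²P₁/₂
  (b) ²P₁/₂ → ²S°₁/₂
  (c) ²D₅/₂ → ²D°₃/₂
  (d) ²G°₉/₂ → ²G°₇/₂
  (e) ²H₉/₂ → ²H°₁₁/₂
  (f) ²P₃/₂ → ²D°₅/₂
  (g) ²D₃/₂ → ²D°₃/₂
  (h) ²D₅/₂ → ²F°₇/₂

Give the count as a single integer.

7

(a) allowed
(b) allowed
(c) allowed
(d) forbidden (parity fails)
(e) allowed
(f) allowed
(g) allowed
(h) allowed
Total allowed: 7 of 8.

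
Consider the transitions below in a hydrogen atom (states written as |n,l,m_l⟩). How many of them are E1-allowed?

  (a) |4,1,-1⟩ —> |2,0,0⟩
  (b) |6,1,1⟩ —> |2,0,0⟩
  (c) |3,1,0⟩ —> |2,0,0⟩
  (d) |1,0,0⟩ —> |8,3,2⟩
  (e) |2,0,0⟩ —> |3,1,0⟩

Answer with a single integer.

4

(a) allowed
(b) allowed
(c) allowed
(d) forbidden — Δl = +3 (E1 requires Δl = ±1); Δm_l = +2 (E1 requires Δm_l = 0, ±1)
(e) allowed
Total allowed: 4 of 5.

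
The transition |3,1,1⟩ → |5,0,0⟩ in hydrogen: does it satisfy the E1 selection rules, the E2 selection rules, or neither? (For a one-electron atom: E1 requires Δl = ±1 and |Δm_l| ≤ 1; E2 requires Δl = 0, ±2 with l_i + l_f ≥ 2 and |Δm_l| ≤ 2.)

E1

Δl = 0 − 1 = -1; l_i + l_f = 1.
Δm_l = -1.
E1 (Δl = ±1, |Δm_l| ≤ 1): satisfied.
E2 (Δl = 0,±2, l_i+l_f ≥ 2, |Δm_l| ≤ 2): not satisfied.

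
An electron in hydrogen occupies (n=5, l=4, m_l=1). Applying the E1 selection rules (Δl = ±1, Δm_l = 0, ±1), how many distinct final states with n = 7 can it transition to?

E1 requires Δl = ±1, so l_f ∈ {3, 5}; with 0 ≤ l_f ≤ n_f−1 = 6, the allowed l_f values are {3, 5}.
For l_f = 3: m_f ∈ {m_i−1, m_i, m_i+1} ∩ [−3, 3] = {0, 1, 2} → 3 states.
For l_f = 5: m_f ∈ {m_i−1, m_i, m_i+1} ∩ [−5, 5] = {0, 1, 2} → 3 states.
Total: 6.

6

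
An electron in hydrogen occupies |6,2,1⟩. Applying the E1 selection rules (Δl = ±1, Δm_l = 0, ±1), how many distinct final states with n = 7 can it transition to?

E1 requires Δl = ±1, so l_f ∈ {1, 3}; with 0 ≤ l_f ≤ n_f−1 = 6, the allowed l_f values are {1, 3}.
For l_f = 1: m_f ∈ {m_i−1, m_i, m_i+1} ∩ [−1, 1] = {0, 1} → 2 states.
For l_f = 3: m_f ∈ {m_i−1, m_i, m_i+1} ∩ [−3, 3] = {0, 1, 2} → 3 states.
Total: 5.

5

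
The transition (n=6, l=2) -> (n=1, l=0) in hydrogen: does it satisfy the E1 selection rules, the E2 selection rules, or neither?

E2

Δl = 0 − 2 = -2; l_i + l_f = 2.
E1 (Δl = ±1): not satisfied.
E2 (Δl = 0,±2, l_i+l_f ≥ 2): satisfied.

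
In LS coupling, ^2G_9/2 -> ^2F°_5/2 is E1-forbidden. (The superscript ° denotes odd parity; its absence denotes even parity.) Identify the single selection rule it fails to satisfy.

Initial level: S=1/2, L=4, J=9/2, parity even. Final level: S=1/2, L=3, J=5/2, parity odd.
Parity must change: even → odd — satisfied.
ΔS = 0: S: 1/2 → 1/2 — satisfied.
ΔL = 0, ±1 (not L=0↔0): L: 4 → 3, ΔL = -1 — satisfied.
ΔJ = 0, ±1 (not J=0↔0): J: 9/2 → 5/2, ΔJ = -2 — violated.

the ΔJ = 0, ±1 rule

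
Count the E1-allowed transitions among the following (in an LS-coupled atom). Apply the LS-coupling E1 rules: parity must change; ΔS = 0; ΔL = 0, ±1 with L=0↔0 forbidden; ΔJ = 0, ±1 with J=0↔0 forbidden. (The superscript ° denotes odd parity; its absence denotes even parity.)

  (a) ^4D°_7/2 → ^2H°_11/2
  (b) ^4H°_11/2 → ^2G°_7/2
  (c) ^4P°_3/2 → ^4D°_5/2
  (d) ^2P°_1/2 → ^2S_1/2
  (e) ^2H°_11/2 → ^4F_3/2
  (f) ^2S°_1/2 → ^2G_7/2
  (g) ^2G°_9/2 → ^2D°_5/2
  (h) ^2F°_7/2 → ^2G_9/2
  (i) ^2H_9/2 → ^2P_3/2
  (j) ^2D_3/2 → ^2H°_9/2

2

(a) forbidden (parity, ΔS, ΔL, ΔJ fail)
(b) forbidden (parity, ΔS, ΔJ fail)
(c) forbidden (parity fails)
(d) allowed
(e) forbidden (ΔS, ΔL, ΔJ fail)
(f) forbidden (ΔL, ΔJ fail)
(g) forbidden (parity, ΔL, ΔJ fail)
(h) allowed
(i) forbidden (parity, ΔL, ΔJ fail)
(j) forbidden (ΔL, ΔJ fail)
Total allowed: 2 of 10.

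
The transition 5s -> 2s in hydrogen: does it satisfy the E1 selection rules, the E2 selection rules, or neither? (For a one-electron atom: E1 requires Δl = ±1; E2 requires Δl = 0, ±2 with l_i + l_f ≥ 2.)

neither

Δl = 0 − 0 = +0; l_i + l_f = 0.
E1 (Δl = ±1): not satisfied.
E2 (Δl = 0,±2, l_i+l_f ≥ 2): not satisfied.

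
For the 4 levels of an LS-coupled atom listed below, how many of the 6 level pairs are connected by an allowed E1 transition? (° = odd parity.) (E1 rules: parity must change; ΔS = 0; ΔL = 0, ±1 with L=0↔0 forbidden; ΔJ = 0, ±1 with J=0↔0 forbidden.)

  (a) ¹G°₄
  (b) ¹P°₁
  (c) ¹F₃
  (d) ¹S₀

(a)–(b): forbidden (parity, ΔL, ΔJ).
(a)–(c): allowed.
(a)–(d): forbidden (ΔL, ΔJ).
(b)–(c): forbidden (ΔL, ΔJ).
(b)–(d): allowed.
(c)–(d): forbidden (parity, ΔL, ΔJ).
Allowed pairs: 2 of 6.

2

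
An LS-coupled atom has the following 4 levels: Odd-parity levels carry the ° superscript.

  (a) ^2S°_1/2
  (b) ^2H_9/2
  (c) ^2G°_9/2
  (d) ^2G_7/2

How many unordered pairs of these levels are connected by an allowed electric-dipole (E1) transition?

(a)–(b): forbidden (ΔL, ΔJ).
(a)–(c): forbidden (parity, ΔL, ΔJ).
(a)–(d): forbidden (ΔL, ΔJ).
(b)–(c): allowed.
(b)–(d): forbidden (parity).
(c)–(d): allowed.
Allowed pairs: 2 of 6.

2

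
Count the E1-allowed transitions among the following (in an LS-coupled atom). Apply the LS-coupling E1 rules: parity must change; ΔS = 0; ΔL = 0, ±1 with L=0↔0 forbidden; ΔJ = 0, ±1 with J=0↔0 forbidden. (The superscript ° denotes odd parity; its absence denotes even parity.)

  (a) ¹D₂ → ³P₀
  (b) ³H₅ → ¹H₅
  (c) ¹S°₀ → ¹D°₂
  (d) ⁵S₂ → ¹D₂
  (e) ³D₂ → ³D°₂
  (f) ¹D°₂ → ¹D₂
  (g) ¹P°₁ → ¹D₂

(a) forbidden (parity, ΔS, ΔJ fail)
(b) forbidden (parity, ΔS fail)
(c) forbidden (parity, ΔL, ΔJ fail)
(d) forbidden (parity, ΔS, ΔL fail)
(e) allowed
(f) allowed
(g) allowed
Total allowed: 3 of 7.

3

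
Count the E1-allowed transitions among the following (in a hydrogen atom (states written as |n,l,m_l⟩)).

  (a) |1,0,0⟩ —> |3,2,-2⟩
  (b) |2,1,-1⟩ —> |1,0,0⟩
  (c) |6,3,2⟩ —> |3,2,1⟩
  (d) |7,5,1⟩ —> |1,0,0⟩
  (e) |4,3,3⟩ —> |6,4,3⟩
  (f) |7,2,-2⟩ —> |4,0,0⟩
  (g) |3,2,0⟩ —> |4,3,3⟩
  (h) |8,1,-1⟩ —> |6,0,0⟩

(a) forbidden — Δl = +2 (E1 requires Δl = ±1); Δm_l = -2 (E1 requires Δm_l = 0, ±1)
(b) allowed
(c) allowed
(d) forbidden — Δl = -5 (E1 requires Δl = ±1)
(e) allowed
(f) forbidden — Δl = -2 (E1 requires Δl = ±1); Δm_l = +2 (E1 requires Δm_l = 0, ±1)
(g) forbidden — Δm_l = +3 (E1 requires Δm_l = 0, ±1)
(h) allowed
Total allowed: 4 of 8.

4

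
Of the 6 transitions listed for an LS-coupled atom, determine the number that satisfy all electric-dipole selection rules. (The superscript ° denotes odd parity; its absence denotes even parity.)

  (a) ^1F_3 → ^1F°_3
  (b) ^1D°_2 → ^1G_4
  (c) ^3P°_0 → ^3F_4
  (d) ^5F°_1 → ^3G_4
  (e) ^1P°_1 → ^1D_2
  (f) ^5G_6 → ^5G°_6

(a) allowed
(b) forbidden (ΔL, ΔJ fail)
(c) forbidden (ΔL, ΔJ fail)
(d) forbidden (ΔS, ΔJ fail)
(e) allowed
(f) allowed
Total allowed: 3 of 6.

3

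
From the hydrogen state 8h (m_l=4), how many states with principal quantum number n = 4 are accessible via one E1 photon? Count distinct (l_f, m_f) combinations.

E1 requires l_f ∈ {4, 6}, but neither lies in [0, 3], so no final state is reachable.
Total: 0.

0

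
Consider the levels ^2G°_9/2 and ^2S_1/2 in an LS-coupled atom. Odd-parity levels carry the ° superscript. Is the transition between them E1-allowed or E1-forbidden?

forbidden

Parity must change: odd → even — satisfied.
ΔS = 0: S: 1/2 → 1/2 — satisfied.
ΔL = 0, ±1 (not L=0↔0): L: 4 → 0, ΔL = -4 — violated.
ΔJ = 0, ±1 (not J=0↔0): J: 9/2 → 1/2, ΔJ = -4 — violated.
Rule(s) violated: ΔL, ΔJ.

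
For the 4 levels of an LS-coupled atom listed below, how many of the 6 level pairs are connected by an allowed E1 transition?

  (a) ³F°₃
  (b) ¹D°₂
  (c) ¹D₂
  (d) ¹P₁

2

(a)–(b): forbidden (parity, ΔS).
(a)–(c): forbidden (ΔS).
(a)–(d): forbidden (ΔS, ΔL, ΔJ).
(b)–(c): allowed.
(b)–(d): allowed.
(c)–(d): forbidden (parity).
Allowed pairs: 2 of 6.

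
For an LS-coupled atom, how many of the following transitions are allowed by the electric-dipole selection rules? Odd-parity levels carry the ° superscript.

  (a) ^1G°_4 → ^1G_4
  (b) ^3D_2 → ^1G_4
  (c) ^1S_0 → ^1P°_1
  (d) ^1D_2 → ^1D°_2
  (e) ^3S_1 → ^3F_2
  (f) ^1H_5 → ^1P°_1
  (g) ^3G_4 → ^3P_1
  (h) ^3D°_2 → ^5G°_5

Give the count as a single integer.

3

(a) allowed
(b) forbidden (parity, ΔS, ΔL, ΔJ fail)
(c) allowed
(d) allowed
(e) forbidden (parity, ΔL fail)
(f) forbidden (ΔL, ΔJ fail)
(g) forbidden (parity, ΔL, ΔJ fail)
(h) forbidden (parity, ΔS, ΔL, ΔJ fail)
Total allowed: 3 of 8.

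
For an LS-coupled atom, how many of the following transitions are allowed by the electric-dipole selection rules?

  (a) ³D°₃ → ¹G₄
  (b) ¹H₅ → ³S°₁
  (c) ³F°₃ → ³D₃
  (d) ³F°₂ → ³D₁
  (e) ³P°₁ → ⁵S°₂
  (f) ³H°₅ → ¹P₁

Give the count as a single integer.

(a) forbidden (ΔS, ΔL fail)
(b) forbidden (ΔS, ΔL, ΔJ fail)
(c) allowed
(d) allowed
(e) forbidden (parity, ΔS fail)
(f) forbidden (ΔS, ΔL, ΔJ fail)
Total allowed: 2 of 6.

2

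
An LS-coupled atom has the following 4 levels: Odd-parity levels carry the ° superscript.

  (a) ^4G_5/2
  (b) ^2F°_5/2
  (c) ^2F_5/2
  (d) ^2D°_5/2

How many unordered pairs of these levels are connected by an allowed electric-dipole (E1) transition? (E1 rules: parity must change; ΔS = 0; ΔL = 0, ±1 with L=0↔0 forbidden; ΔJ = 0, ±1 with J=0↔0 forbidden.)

(a)–(b): forbidden (ΔS).
(a)–(c): forbidden (parity, ΔS).
(a)–(d): forbidden (ΔS, ΔL).
(b)–(c): allowed.
(b)–(d): forbidden (parity).
(c)–(d): allowed.
Allowed pairs: 2 of 6.

2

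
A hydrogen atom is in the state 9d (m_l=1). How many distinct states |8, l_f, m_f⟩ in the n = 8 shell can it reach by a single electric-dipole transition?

5

E1 requires Δl = ±1, so l_f ∈ {1, 3}; with 0 ≤ l_f ≤ n_f−1 = 7, the allowed l_f values are {1, 3}.
For l_f = 1: m_f ∈ {m_i−1, m_i, m_i+1} ∩ [−1, 1] = {0, 1} → 2 states.
For l_f = 3: m_f ∈ {m_i−1, m_i, m_i+1} ∩ [−3, 3] = {0, 1, 2} → 3 states.
Total: 5.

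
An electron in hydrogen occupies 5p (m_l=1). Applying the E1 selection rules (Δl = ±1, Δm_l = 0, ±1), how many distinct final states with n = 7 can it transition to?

4

E1 requires Δl = ±1, so l_f ∈ {0, 2}; with 0 ≤ l_f ≤ n_f−1 = 6, the allowed l_f values are {0, 2}.
For l_f = 0: m_f ∈ {m_i−1, m_i, m_i+1} ∩ [−0, 0] = {0} → 1 state.
For l_f = 2: m_f ∈ {m_i−1, m_i, m_i+1} ∩ [−2, 2] = {0, 1, 2} → 3 states.
Total: 4.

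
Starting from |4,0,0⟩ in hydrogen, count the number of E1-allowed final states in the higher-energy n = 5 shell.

3

E1 requires Δl = ±1, so l_f ∈ {-1, 1}; with 0 ≤ l_f ≤ n_f−1 = 4, the allowed l_f values are {1}.
For l_f = 1: m_f ∈ {m_i−1, m_i, m_i+1} ∩ [−1, 1] = {-1, 0, 1} → 3 states.
Total: 3.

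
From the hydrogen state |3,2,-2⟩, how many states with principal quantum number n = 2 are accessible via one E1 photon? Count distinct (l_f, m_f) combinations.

E1 requires Δl = ±1, so l_f ∈ {1, 3}; with 0 ≤ l_f ≤ n_f−1 = 1, the allowed l_f values are {1}.
For l_f = 1: m_f ∈ {m_i−1, m_i, m_i+1} ∩ [−1, 1] = {-1} → 1 state.
Total: 1.

1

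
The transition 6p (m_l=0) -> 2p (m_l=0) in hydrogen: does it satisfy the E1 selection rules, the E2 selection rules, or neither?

E2

Δl = 1 − 1 = +0; l_i + l_f = 2.
Δm_l = +0.
E1 (Δl = ±1, |Δm_l| ≤ 1): not satisfied.
E2 (Δl = 0,±2, l_i+l_f ≥ 2, |Δm_l| ≤ 2): satisfied.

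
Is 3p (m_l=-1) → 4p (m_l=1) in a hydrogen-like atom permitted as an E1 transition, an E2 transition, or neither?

Δl = 1 − 1 = +0; l_i + l_f = 2.
Δm_l = +2.
E1 (Δl = ±1, |Δm_l| ≤ 1): not satisfied.
E2 (Δl = 0,±2, l_i+l_f ≥ 2, |Δm_l| ≤ 2): satisfied.

E2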